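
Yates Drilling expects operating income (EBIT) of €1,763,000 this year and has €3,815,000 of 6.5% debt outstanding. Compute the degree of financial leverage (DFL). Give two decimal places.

1.16

Interest = €247,975.00.
Degree of financial leverage = EBIT / (EBIT − interest) = €1,763,000 / €1,515,025.00 = 1.1637.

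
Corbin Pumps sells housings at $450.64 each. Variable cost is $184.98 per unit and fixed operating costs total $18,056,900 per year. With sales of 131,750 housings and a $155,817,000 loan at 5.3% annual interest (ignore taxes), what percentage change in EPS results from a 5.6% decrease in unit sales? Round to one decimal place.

At 131,750 units, contribution = 131,750 × $265.66 = $35,000,705.00.
Subtracting fixed costs: EBIT = $35,000,705.00 − $18,056,900 = $16,943,805.00.
After interest of $8,258,301.00, pre-tax earnings = $8,685,504.00.
Degree of combined leverage = contribution ÷ (EBIT − I) = $35,000,705.00 ÷ $8,685,504.00 = 4.0298.
EPS therefore changes by 4.0298 × (-5.6%) = -22.6%.

-22.6%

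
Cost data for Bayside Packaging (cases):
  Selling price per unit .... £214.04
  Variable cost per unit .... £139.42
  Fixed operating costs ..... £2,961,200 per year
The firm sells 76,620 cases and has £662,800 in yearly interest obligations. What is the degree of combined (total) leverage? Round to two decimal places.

Total contribution margin = 76,620 × £74.62 = £5,717,384.40.
Subtracting fixed costs: EBIT = £5,717,384.40 − £2,961,200 = £2,756,184.40. Interest = £662,800.00, so EBIT − I = £2,093,384.40.
Degree of total leverage = total CM / (EBIT − interest) = £5,717,384.40 / £2,093,384.40 = 2.7312.

2.73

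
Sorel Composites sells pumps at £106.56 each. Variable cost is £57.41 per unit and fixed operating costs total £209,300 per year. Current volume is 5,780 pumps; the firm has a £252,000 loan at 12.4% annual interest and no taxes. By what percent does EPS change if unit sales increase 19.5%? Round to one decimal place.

+127.2%

At 5,780 units, contribution = 5,780 × £49.15 = £284,087.00.
Subtracting fixed costs: EBIT = £284,087.00 − £209,300 = £74,787.00.
Interest = £31,248.00, so EBIT − I = £43,539.00.
DCL = total CM / (EBIT − I) = £284,087.00 / £43,539.00 = 6.5249.
EPS therefore changes by 6.5249 × (+19.5%) = +127.2%.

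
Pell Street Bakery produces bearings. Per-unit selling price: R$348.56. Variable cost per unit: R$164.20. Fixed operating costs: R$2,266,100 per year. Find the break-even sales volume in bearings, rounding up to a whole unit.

Unit CM = price − variable cost = R$348.56 − R$164.20 = R$184.36.
Break-even Q = R$2,266,100 / R$184.36 = 12,291.71 → 12,292 bearings.

12,292 bearings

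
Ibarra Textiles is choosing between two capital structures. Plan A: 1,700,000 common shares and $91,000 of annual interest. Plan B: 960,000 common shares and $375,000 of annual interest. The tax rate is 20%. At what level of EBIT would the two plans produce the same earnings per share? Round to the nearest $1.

$743,432

Set EPS_A = EPS_B: (EBIT − $91,000)(1 − 0.20) ÷ 1,700,000 = (EBIT − $375,000)(1 − 0.20) ÷ 960,000.
Cancelling (1 − t) and cross-multiplying: 960,000·(EBIT − 91,000) = 1,700,000·(EBIT − 375,000).
Solving, EBIT = (375,000·1,700,000 − 91,000·960,000) / (1,700,000 − 960,000) = 550,140,000,000 / 740,000 = 743,432.43.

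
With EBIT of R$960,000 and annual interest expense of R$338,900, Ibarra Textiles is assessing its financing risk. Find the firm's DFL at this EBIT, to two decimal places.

Interest = R$338,900.00.
DFL = EBIT ÷ (EBIT − I) = R$960,000 ÷ (R$960,000 − R$338,900.00) = R$960,000 ÷ R$621,100.00 = 1.5456.

1.55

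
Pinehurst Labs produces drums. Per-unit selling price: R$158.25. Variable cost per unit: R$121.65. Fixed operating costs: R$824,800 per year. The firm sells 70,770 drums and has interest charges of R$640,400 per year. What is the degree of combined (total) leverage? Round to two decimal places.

2.30

Total contribution margin = 70,770 × R$36.60 = R$2,590,182.00.
Operating income = contribution − fixed costs = R$2,590,182.00 − R$824,800 = R$1,765,382.00. Interest = R$640,400.00, so EBIT − I = R$1,124,982.00.
Degree of total leverage = total CM / (EBIT − interest) = R$2,590,182.00 / R$1,124,982.00 = 2.3024.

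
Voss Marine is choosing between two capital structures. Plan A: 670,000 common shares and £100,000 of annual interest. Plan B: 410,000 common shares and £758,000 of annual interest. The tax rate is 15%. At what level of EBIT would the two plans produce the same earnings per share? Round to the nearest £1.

At indifference, (EBIT − 100,000)(1 − t)/670,000 = (EBIT − 758,000)(1 − t)/410,000.
Cancelling (1 − t) and cross-multiplying: 410,000·(EBIT − 100,000) = 670,000·(EBIT − 758,000).
EBIT × (670,000 − 410,000) = 758,000 × 670,000 − 100,000 × 410,000 = 466,860,000,000, so EBIT = 466,860,000,000 ÷ 260,000 = 1,795,615.38.

£1,795,615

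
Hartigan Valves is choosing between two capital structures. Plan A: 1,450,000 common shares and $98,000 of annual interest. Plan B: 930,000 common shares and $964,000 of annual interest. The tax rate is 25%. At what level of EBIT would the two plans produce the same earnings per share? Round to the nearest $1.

$2,512,808

Set EPS_A = EPS_B: (EBIT − $98,000)(1 − 0.25) ÷ 1,450,000 = (EBIT − $964,000)(1 − 0.25) ÷ 930,000.
Cancelling (1 − t) and cross-multiplying: 930,000·(EBIT − 98,000) = 1,450,000·(EBIT − 964,000).
EBIT × (1,450,000 − 930,000) = 964,000 × 1,450,000 − 98,000 × 930,000 = 1,306,660,000,000, so EBIT = 1,306,660,000,000 ÷ 520,000 = 2,512,807.69.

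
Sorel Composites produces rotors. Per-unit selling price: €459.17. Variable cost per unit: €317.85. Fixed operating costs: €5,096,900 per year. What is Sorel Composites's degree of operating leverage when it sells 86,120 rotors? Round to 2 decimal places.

Contribution at this volume is 86,120 × €141.32 = €12,170,478.40.
Subtracting fixed costs: EBIT = €12,170,478.40 − €5,096,900 = €7,073,578.40.
DOL = contribution ÷ EBIT = €12,170,478.40 ÷ €7,073,578.40 = 1.7206.

1.72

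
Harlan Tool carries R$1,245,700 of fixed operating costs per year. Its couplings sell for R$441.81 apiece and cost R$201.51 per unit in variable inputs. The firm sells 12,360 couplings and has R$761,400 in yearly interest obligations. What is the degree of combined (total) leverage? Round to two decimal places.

3.08

Total contribution margin = 12,360 × R$240.30 = R$2,970,108.00.
Subtracting fixed costs: EBIT = R$2,970,108.00 − R$1,245,700 = R$1,724,408.00. Interest = R$761,400.00, so EBIT − I = R$963,008.00.
DCL = contribution ÷ (EBIT − I) = R$2,970,108.00 ÷ R$963,008.00 = 3.0842.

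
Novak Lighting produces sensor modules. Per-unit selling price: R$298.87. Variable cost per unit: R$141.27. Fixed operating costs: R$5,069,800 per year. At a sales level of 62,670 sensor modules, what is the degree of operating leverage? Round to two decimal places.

Contribution at this volume is 62,670 × R$157.60 = R$9,876,792.00.
Subtracting fixed costs: EBIT = R$9,876,792.00 − R$5,069,800 = R$4,806,992.00.
Degree of operating leverage = R$9,876,792.00 / R$4,806,992.00 = 2.0547.

2.05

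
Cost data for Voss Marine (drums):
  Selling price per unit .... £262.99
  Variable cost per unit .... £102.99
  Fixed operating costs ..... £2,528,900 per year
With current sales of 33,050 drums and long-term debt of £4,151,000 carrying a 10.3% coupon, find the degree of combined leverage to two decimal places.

2.27

Contribution at this volume is 33,050 × £160.00 = £5,288,000.00.
EBIT = £5,288,000.00 − £2,528,900 = £2,759,100.00. Interest = £427,553.00.
DOL = £5,288,000.00 ÷ £2,759,100.00 = 1.9166; DFL = £2,759,100.00 ÷ £2,331,547.00 = 1.1834.
Combined leverage = 1.9166 × 1.1834 = 2.2681.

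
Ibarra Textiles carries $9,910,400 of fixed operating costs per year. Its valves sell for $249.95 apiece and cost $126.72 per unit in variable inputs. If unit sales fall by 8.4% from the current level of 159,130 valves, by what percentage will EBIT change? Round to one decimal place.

Total contribution margin = 159,130 × $123.23 = $19,609,589.90.
Subtracting fixed costs: EBIT = $19,609,589.90 − $9,910,400 = $9,699,189.90.
Degree of operating leverage = $19,609,589.90 / $9,699,189.90 = 2.0218.
%ΔEBIT = DOL × %ΔSales = 2.0218 × -8.4% = -17.0%.

-17.0%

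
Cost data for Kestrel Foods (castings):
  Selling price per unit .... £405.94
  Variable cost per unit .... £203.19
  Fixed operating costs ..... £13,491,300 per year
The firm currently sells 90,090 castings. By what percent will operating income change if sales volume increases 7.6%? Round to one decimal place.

Total contribution margin = 90,090 × £202.75 = £18,265,747.50.
Subtracting fixed costs: EBIT = £18,265,747.50 − £13,491,300 = £4,774,447.50.
DOL = contribution ÷ EBIT = £18,265,747.50 ÷ £4,774,447.50 = 3.8257.
Operating income changes by 3.8257 × +7.6% = +29.1%.

+29.1%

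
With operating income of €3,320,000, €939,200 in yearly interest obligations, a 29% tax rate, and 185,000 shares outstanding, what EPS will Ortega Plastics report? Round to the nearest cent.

€9.14

Pre-tax income = €3,320,000 − €939,200.00 = €2,380,800.00.
After tax at 29%: net income = €2,380,800.00 × 0.71 = €1,690,368.00.
Per share: €1,690,368.00 / 185,000 shares = €9.14.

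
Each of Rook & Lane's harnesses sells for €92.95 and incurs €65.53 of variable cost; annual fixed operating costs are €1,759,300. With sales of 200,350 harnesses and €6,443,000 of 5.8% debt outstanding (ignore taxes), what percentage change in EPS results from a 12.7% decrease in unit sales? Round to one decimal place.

Contribution at this volume is 200,350 × €27.42 = €5,493,597.00.
Subtracting fixed costs: EBIT = €5,493,597.00 − €1,759,300 = €3,734,297.00.
After interest of €373,694.00, pre-tax earnings = €3,360,603.00.
Degree of combined leverage = contribution ÷ (EBIT − I) = €5,493,597.00 ÷ €3,360,603.00 = 1.6347.
%ΔEPS = DCL × %ΔSales = 1.6347 × -12.7% = -20.8%.

-20.8%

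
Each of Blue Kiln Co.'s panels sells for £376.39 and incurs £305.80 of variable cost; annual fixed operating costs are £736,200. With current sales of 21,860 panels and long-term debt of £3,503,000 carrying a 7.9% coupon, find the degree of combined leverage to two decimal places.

At 21,860 units, contribution = 21,860 × £70.59 = £1,543,097.40.
Subtracting fixed costs: EBIT = £1,543,097.40 − £736,200 = £806,897.40. Interest = £276,737.00, so EBIT − I = £530,160.40.
Degree of total leverage = total CM / (EBIT − interest) = £1,543,097.40 / £530,160.40 = 2.9106.

2.91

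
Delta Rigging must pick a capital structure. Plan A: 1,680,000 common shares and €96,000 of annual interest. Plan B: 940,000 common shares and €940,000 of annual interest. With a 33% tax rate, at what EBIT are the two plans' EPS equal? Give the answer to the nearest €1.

At indifference, (EBIT − 96,000)(1 − t)/1,680,000 = (EBIT − 940,000)(1 − t)/940,000.
Cancelling (1 − t) and cross-multiplying: 940,000·(EBIT − 96,000) = 1,680,000·(EBIT − 940,000).
Solving, EBIT = (940,000·1,680,000 − 96,000·940,000) / (1,680,000 − 940,000) = 1,488,960,000,000 / 740,000 = 2,012,108.11.

€2,012,108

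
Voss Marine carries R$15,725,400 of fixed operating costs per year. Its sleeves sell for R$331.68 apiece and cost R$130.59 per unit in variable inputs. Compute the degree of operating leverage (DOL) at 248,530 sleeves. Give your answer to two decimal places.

Total contribution margin = 248,530 × R$201.09 = R$49,976,897.70.
Subtracting fixed costs: EBIT = R$49,976,897.70 − R$15,725,400 = R$34,251,497.70.
So DOL = total CM / EBIT = R$49,976,897.70 / R$34,251,497.70 = 1.4591.

1.46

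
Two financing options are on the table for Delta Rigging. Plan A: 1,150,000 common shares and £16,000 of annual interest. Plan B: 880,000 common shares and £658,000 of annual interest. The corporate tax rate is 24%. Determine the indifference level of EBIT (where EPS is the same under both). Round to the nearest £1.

Set EPS_A = EPS_B: (EBIT − £16,000)(1 − 0.24) ÷ 1,150,000 = (EBIT − £658,000)(1 − 0.24) ÷ 880,000.
Cancelling (1 − t) and cross-multiplying: 880,000·(EBIT − 16,000) = 1,150,000·(EBIT − 658,000).
Solving, EBIT = (658,000·1,150,000 − 16,000·880,000) / (1,150,000 − 880,000) = 742,620,000,000 / 270,000 = 2,750,444.44.

£2,750,444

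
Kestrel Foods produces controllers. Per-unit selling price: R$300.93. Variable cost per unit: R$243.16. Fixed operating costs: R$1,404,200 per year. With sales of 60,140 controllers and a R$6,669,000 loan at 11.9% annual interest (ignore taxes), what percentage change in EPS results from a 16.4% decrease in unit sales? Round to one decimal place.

-44.6%

Contribution at this volume is 60,140 × R$57.77 = R$3,474,287.80.
EBIT = R$3,474,287.80 − R$1,404,200 = R$2,070,087.80.
Interest = R$793,611.00, so EBIT − I = R$1,276,476.80.
DCL = total CM / (EBIT − I) = R$3,474,287.80 / R$1,276,476.80 = 2.7218.
%ΔEPS = DCL × %ΔSales = 2.7218 × -16.4% = -44.6%.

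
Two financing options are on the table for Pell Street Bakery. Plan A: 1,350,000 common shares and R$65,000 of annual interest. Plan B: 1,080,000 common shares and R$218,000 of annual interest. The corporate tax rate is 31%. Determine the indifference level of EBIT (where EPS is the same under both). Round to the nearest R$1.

At indifference, (EBIT − 65,000)(1 − t)/1,350,000 = (EBIT − 218,000)(1 − t)/1,080,000.
Cancelling (1 − t) and cross-multiplying: 1,080,000·(EBIT − 65,000) = 1,350,000·(EBIT − 218,000).
EBIT × (1,350,000 − 1,080,000) = 218,000 × 1,350,000 − 65,000 × 1,080,000 = 224,100,000,000, so EBIT = 224,100,000,000 ÷ 270,000 = 830,000.00.

R$830,000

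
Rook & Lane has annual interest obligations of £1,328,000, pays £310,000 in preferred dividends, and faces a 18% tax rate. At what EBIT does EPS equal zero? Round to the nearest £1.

Preferred dividends are paid after tax, so their pre-tax equivalent is £310,000 ÷ (1 − 0.18) = £378,048.78.
Financial break-even EBIT = interest + D_p ÷ (1 − t) = £1,328,000 + £378,048.78 = £1,706,048.78.

£1,706,049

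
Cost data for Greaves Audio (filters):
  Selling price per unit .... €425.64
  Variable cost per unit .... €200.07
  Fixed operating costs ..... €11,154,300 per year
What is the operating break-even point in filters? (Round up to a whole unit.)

49,450 filters

Contribution margin per unit = €425.64 − €200.07 = €225.57.
Break-even Q = €11,154,300 / €225.57 = 49,449.39 → 49,450 filters.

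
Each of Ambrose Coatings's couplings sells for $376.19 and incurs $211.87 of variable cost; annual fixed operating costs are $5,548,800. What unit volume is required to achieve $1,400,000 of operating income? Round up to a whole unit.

Unit CM = price − variable cost = $376.19 − $211.87 = $164.32.
Required volume = (fixed costs + target profit) ÷ CM = ($5,548,800 + $1,400,000) ÷ $164.32 = 42,288.22, so 42,289 couplings.

42,289 couplings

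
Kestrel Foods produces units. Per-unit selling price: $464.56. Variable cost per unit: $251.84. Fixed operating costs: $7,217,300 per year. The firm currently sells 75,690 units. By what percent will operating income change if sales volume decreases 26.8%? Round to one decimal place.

-48.6%

Total contribution margin = 75,690 × $212.72 = $16,100,776.80.
EBIT = $16,100,776.80 − $7,217,300 = $8,883,476.80.
So DOL = total CM / EBIT = $16,100,776.80 / $8,883,476.80 = 1.8124.
So EBIT moves 1.8124 × (-26.8%) = -48.6%.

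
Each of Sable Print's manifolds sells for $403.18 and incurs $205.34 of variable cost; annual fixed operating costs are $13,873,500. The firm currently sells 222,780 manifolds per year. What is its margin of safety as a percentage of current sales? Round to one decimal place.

Unit CM = price − variable cost = $403.18 − $205.34 = $197.84. Break-even units = $13,873,500 ÷ $197.84 = 70,124.85; break-even revenue = 70,124.85 × $403.18 = $28,272,936.36.
Current sales = 222,780 × $403.18 = $89,820,440.40.
Margin of safety = ($89,820,440.40 − $28,272,936.36) ÷ $89,820,440.40 = 68.5%.

68.5%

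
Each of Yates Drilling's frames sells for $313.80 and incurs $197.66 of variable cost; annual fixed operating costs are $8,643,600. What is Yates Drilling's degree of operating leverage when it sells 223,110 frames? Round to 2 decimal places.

1.50

Total contribution margin = 223,110 × $116.14 = $25,911,995.40.
Subtracting fixed costs: EBIT = $25,911,995.40 − $8,643,600 = $17,268,395.40.
Degree of operating leverage = $25,911,995.40 / $17,268,395.40 = 1.5005.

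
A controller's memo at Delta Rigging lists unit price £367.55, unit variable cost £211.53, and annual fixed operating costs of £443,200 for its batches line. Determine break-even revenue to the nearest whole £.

CM per unit = £367.55 − £211.53 = £156.02; CM ratio = £156.02 / £367.55 = 0.4245.
Break-even revenue = fixed costs × price ÷ CM = £443,200 × £367.55 ÷ £156.02 = £1,044,085.

£1,044,085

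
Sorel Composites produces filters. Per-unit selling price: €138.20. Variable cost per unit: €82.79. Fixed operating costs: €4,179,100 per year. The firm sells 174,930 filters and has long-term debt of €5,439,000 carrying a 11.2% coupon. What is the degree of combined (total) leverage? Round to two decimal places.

Contribution at this volume is 174,930 × €55.41 = €9,692,871.30.
EBIT = €9,692,871.30 − €4,179,100 = €5,513,771.30. Interest = €609,168.00, so EBIT − I = €4,904,603.30.
Degree of total leverage = total CM / (EBIT − interest) = €9,692,871.30 / €4,904,603.30 = 1.9763.

1.98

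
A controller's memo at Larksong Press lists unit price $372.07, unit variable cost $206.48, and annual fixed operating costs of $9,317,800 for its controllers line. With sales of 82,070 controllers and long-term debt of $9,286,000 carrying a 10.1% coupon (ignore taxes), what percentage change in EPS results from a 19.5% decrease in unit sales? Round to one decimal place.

-79.5%

Total contribution margin = 82,070 × $165.59 = $13,589,971.30.
Subtracting fixed costs: EBIT = $13,589,971.30 − $9,317,800 = $4,272,171.30.
Interest = $937,886.00, so EBIT − I = $3,334,285.30.
DCL = total CM / (EBIT − I) = $13,589,971.30 / $3,334,285.30 = 4.0758.
EPS therefore changes by 4.0758 × (-19.5%) = -79.5%.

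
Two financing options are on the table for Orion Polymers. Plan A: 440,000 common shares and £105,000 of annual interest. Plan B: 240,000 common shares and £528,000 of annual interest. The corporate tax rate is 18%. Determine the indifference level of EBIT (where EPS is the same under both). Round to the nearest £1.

£1,035,600

Set EPS_A = EPS_B: (EBIT − £105,000)(1 − 0.18) ÷ 440,000 = (EBIT − £528,000)(1 − 0.18) ÷ 240,000.
Cancelling (1 − t) and cross-multiplying: 240,000·(EBIT − 105,000) = 440,000·(EBIT − 528,000).
EBIT × (440,000 − 240,000) = 528,000 × 440,000 − 105,000 × 240,000 = 207,120,000,000, so EBIT = 207,120,000,000 ÷ 200,000 = 1,035,600.00.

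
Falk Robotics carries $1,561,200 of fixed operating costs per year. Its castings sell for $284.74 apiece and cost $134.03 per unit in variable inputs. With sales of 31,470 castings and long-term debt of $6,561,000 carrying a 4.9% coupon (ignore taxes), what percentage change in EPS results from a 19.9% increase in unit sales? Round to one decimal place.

At 31,470 units, contribution = 31,470 × $150.71 = $4,742,843.70.
Subtracting fixed costs: EBIT = $4,742,843.70 − $1,561,200 = $3,181,643.70.
Interest = $321,489.00, so EBIT − I = $2,860,154.70.
Degree of combined leverage = contribution ÷ (EBIT − I) = $4,742,843.70 ÷ $2,860,154.70 = 1.6582.
EPS therefore changes by 1.6582 × (+19.9%) = +33.0%.

+33.0%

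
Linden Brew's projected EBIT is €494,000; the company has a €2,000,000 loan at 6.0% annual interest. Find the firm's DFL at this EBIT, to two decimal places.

1.32

Interest = €120,000.00.
Degree of financial leverage = EBIT / (EBIT − interest) = €494,000 / €374,000.00 = 1.3209.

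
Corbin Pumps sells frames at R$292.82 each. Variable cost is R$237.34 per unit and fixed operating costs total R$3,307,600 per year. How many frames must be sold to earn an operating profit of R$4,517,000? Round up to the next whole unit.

141,035 frames

Contribution margin per unit = R$292.82 − R$237.34 = R$55.48.
Required volume = (fixed costs + target profit) ÷ CM = (R$3,307,600 + R$4,517,000) ÷ R$55.48 = 141,034.61, so 141,035 frames.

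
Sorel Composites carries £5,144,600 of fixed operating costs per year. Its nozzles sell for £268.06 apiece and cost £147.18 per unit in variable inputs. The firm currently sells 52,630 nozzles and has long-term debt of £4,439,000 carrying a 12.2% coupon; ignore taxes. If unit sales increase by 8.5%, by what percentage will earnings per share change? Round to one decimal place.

At 52,630 units, contribution = 52,630 × £120.88 = £6,361,914.40.
Operating income = contribution − fixed costs = £6,361,914.40 − £5,144,600 = £1,217,314.40.
After interest of £541,558.00, pre-tax earnings = £675,756.40.
Degree of combined leverage = contribution ÷ (EBIT − I) = £6,361,914.40 ÷ £675,756.40 = 9.4145.
EPS therefore changes by 9.4145 × (+8.5%) = +80.0%.

+80.0%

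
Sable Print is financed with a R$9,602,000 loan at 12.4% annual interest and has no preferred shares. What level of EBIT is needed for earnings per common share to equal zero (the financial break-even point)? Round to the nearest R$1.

Annual interest = 12.4% × R$9,602,000 = R$1,190,648.00.
Without preferred stock the financial break-even is simply EBIT = interest = R$1,190,648.00.

R$1,190,648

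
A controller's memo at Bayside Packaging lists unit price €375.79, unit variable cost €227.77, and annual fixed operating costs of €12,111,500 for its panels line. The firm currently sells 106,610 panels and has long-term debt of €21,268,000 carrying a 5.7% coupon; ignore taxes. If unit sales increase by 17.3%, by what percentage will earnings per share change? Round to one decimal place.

+111.1%

Total contribution margin = 106,610 × €148.02 = €15,780,412.20.
Operating income = contribution − fixed costs = €15,780,412.20 − €12,111,500 = €3,668,912.20.
After interest of €1,212,276.00, pre-tax earnings = €2,456,636.20.
Degree of combined leverage = contribution ÷ (EBIT − I) = €15,780,412.20 ÷ €2,456,636.20 = 6.4236.
%ΔEPS = DCL × %ΔSales = 6.4236 × +17.3% = +111.1%.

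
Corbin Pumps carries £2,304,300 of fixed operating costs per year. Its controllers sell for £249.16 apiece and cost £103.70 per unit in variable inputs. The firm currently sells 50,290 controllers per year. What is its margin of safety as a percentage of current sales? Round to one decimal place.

Unit CM = price − variable cost = £249.16 − £103.70 = £145.46. Break-even units = £2,304,300 ÷ £145.46 = 15,841.47; break-even revenue = 15,841.47 × £249.16 = £3,947,060.28.
Actual sales revenue = 50,290 × £249.16 = £12,530,256.40.
Margin of safety = (£12,530,256.40 − £3,947,060.28) ÷ £12,530,256.40 = 68.5%.

68.5%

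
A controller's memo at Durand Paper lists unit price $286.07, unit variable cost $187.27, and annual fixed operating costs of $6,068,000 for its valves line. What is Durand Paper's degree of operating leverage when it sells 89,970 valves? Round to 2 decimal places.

3.15

At 89,970 units, contribution = 89,970 × $98.80 = $8,889,036.00.
Subtracting fixed costs: EBIT = $8,889,036.00 − $6,068,000 = $2,821,036.00.
DOL = contribution ÷ EBIT = $8,889,036.00 ÷ $2,821,036.00 = 3.1510.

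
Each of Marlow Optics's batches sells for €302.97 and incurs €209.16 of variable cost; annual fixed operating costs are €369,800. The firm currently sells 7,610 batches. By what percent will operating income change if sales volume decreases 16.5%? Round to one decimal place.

At 7,610 units, contribution = 7,610 × €93.81 = €713,894.10.
Subtracting fixed costs: EBIT = €713,894.10 − €369,800 = €344,094.10.
So DOL = total CM / EBIT = €713,894.10 / €344,094.10 = 2.0747.
Operating income changes by 2.0747 × -16.5% = -34.2%.

-34.2%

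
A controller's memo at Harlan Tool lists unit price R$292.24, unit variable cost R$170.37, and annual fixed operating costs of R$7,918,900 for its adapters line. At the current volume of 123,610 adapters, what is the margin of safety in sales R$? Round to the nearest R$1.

R$17,134,541

Contribution margin per unit = R$292.24 − R$170.37 = R$121.87. Break-even units = R$7,918,900 ÷ R$121.87 = 64,978.26; break-even revenue = 64,978.26 × R$292.24 = R$18,989,245.39.
Current sales = 123,610 × R$292.24 = R$36,123,786.40.
Margin of safety = R$36,123,786.40 − R$18,989,245.39 = R$17,134,541.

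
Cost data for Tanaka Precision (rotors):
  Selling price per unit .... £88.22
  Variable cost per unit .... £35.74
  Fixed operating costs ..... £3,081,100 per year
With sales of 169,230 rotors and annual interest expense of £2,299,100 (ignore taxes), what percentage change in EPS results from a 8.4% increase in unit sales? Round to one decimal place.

Total contribution margin = 169,230 × £52.48 = £8,881,190.40.
Subtracting fixed costs: EBIT = £8,881,190.40 − £3,081,100 = £5,800,090.40.
Interest = £2,299,100.00, so EBIT − I = £3,500,990.40.
Degree of combined leverage = contribution ÷ (EBIT − I) = £8,881,190.40 ÷ £3,500,990.40 = 2.5368.
EPS therefore changes by 2.5368 × (+8.4%) = +21.3%.

+21.3%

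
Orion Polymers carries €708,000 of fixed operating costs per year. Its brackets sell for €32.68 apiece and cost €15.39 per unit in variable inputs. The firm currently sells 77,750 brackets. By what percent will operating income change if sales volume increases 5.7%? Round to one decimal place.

+12.0%

Contribution at this volume is 77,750 × €17.29 = €1,344,297.50.
EBIT = €1,344,297.50 − €708,000 = €636,297.50.
So DOL = total CM / EBIT = €1,344,297.50 / €636,297.50 = 2.1127.
Operating income changes by 2.1127 × +5.7% = +12.0%.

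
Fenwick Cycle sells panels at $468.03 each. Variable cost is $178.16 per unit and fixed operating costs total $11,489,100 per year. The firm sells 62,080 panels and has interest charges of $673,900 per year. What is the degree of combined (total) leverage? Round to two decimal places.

Contribution at this volume is 62,080 × $289.87 = $17,995,129.60.
EBIT = $17,995,129.60 − $11,489,100 = $6,506,029.60. Interest = $673,900.00.
DOL = $17,995,129.60 ÷ $6,506,029.60 = 2.7659; DFL = $6,506,029.60 ÷ $5,832,129.60 = 1.1155.
Combined leverage = 2.7659 × 1.1155 = 3.0854.

3.09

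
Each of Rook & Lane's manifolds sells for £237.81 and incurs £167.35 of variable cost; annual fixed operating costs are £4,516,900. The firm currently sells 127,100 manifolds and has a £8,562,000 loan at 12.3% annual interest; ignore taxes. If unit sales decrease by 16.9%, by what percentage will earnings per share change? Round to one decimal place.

-44.7%

Contribution at this volume is 127,100 × £70.46 = £8,955,466.00.
Subtracting fixed costs: EBIT = £8,955,466.00 − £4,516,900 = £4,438,566.00.
After interest of £1,053,126.00, pre-tax earnings = £3,385,440.00.
DCL = total CM / (EBIT − I) = £8,955,466.00 / £3,385,440.00 = 2.6453.
EPS therefore changes by 2.6453 × (-16.9%) = -44.7%.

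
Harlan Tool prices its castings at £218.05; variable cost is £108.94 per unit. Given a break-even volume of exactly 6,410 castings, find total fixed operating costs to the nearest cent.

£699,395.10

Unit CM = price − variable cost = £218.05 − £108.94 = £109.11.
Fixed costs = break-even units × CM = 6,410 × £109.11 = £699,395.10.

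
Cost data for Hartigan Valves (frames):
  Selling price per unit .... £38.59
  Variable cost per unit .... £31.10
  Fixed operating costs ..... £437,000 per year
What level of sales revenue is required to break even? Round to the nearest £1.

CM per unit = £38.59 − £31.10 = £7.49; CM ratio = £7.49 / £38.59 = 0.1941.
Break-even revenue = fixed costs × price ÷ CM = £437,000 × £38.59 ÷ £7.49 = £2,251,513.

£2,251,513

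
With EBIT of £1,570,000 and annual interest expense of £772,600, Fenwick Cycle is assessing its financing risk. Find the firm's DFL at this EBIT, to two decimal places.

Interest = £772,600.00.
Degree of financial leverage = EBIT / (EBIT − interest) = £1,570,000 / £797,400.00 = 1.9689.

1.97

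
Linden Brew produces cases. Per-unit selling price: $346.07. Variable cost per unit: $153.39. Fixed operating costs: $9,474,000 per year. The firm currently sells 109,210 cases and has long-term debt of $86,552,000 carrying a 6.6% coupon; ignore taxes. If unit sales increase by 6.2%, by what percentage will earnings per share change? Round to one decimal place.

+22.3%

Total contribution margin = 109,210 × $192.68 = $21,042,582.80.
EBIT = $21,042,582.80 − $9,474,000 = $11,568,582.80.
Interest = $5,712,432.00, so EBIT − I = $5,856,150.80.
DCL = total CM / (EBIT − I) = $21,042,582.80 / $5,856,150.80 = 3.5932.
%ΔEPS = DCL × %ΔSales = 3.5932 × +6.2% = +22.3%.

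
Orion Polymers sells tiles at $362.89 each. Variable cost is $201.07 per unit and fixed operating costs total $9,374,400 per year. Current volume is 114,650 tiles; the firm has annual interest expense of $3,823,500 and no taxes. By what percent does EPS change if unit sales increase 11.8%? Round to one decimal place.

At 114,650 units, contribution = 114,650 × $161.82 = $18,552,663.00.
Subtracting fixed costs: EBIT = $18,552,663.00 − $9,374,400 = $9,178,263.00.
After interest of $3,823,500.00, pre-tax earnings = $5,354,763.00.
DCL = total CM / (EBIT − I) = $18,552,663.00 / $5,354,763.00 = 3.4647.
%ΔEPS = DCL × %ΔSales = 3.4647 × +11.8% = +40.9%.

+40.9%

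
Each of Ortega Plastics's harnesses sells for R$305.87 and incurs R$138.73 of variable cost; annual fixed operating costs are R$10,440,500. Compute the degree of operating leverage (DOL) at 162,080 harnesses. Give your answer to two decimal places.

1.63

At 162,080 units, contribution = 162,080 × R$167.14 = R$27,090,051.20.
Operating income = contribution − fixed costs = R$27,090,051.20 − R$10,440,500 = R$16,649,551.20.
Degree of operating leverage = R$27,090,051.20 / R$16,649,551.20 = 1.6271.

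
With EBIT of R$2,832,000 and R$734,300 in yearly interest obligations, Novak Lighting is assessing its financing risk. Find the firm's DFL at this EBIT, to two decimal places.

1.35

Annual interest charges come to R$734,300.00.
DFL = EBIT ÷ (EBIT − I) = R$2,832,000 ÷ (R$2,832,000 − R$734,300.00) = R$2,832,000 ÷ R$2,097,700.00 = 1.3501.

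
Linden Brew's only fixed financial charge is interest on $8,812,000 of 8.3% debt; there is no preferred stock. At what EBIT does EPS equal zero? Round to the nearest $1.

Annual interest = 8.3% × $8,812,000 = $731,396.00.
With no preferred dividends, EPS = 0 when EBIT exactly covers interest, so the financial break-even EBIT is $731,396.00.

$731,396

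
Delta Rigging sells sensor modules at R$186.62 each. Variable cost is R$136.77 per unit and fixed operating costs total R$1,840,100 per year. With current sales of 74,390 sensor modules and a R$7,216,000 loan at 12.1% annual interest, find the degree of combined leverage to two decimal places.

3.73

Contribution at this volume is 74,390 × R$49.85 = R$3,708,341.50.
Subtracting fixed costs: EBIT = R$3,708,341.50 − R$1,840,100 = R$1,868,241.50. Interest = R$873,136.00, so EBIT − I = R$995,105.50.
Degree of total leverage = total CM / (EBIT − interest) = R$3,708,341.50 / R$995,105.50 = 3.7266.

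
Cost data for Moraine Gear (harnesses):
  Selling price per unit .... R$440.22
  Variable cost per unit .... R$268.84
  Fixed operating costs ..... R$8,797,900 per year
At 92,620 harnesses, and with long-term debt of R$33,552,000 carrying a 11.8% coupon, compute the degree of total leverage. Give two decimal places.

5.09

Contribution at this volume is 92,620 × R$171.38 = R$15,873,215.60.
Subtracting fixed costs: EBIT = R$15,873,215.60 − R$8,797,900 = R$7,075,315.60. Interest = R$3,959,136.00, so EBIT − I = R$3,116,179.60.
Degree of total leverage = total CM / (EBIT − interest) = R$15,873,215.60 / R$3,116,179.60 = 5.0938.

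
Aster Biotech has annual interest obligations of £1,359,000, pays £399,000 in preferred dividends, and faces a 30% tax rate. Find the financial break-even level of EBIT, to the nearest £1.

£1,929,000

Grossing the preferred dividend up to pre-tax terms: £399,000 / (1 − 0.30) = £570,000.00.
Financial break-even EBIT = interest + D_p ÷ (1 − t) = £1,359,000 + £570,000.00 = £1,929,000.00.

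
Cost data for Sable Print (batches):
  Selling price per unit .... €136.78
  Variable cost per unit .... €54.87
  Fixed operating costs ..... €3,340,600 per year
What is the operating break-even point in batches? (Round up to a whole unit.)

Each unit contributes €136.78 − €54.87 = €81.91.
Break-even Q = €3,340,600 / €81.91 = 40,783.79 → 40,784 batches.

40,784 batches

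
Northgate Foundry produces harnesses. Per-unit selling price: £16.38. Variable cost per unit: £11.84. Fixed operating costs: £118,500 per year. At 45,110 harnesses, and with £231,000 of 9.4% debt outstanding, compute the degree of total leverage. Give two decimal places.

3.17

Total contribution margin = 45,110 × £4.54 = £204,799.40.
Operating income = contribution − fixed costs = £204,799.40 − £118,500 = £86,299.40. Interest = £21,714.00.
DOL = £204,799.40 ÷ £86,299.40 = 2.3731; DFL = £86,299.40 ÷ £64,585.40 = 1.3362.
DCL = DOL × DFL = 2.3731 × 1.3362 = 3.1709.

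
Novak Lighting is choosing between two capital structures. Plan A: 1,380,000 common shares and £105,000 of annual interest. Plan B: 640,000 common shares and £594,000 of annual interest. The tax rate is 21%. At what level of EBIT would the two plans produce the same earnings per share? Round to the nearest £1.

Set EPS_A = EPS_B: (EBIT − £105,000)(1 − 0.21) ÷ 1,380,000 = (EBIT − £594,000)(1 − 0.21) ÷ 640,000.
Cancelling (1 − t) and cross-multiplying: 640,000·(EBIT − 105,000) = 1,380,000·(EBIT − 594,000).
Solving, EBIT = (594,000·1,380,000 − 105,000·640,000) / (1,380,000 − 640,000) = 752,520,000,000 / 740,000 = 1,016,918.92.

£1,016,919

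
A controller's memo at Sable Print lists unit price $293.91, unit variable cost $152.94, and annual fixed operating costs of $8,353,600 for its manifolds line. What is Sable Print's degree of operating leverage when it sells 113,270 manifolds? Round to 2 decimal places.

Total contribution margin = 113,270 × $140.97 = $15,967,671.90.
Operating income = contribution − fixed costs = $15,967,671.90 − $8,353,600 = $7,614,071.90.
So DOL = total CM / EBIT = $15,967,671.90 / $7,614,071.90 = 2.0971.

2.10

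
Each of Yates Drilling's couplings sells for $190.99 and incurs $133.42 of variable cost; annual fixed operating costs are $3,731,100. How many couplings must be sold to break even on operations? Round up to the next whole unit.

64,810 couplings

Contribution margin per unit = $190.99 − $133.42 = $57.57.
Units to break even: $3,731,100 ÷ $57.57 = 64,809.80, rounded up to 64,810.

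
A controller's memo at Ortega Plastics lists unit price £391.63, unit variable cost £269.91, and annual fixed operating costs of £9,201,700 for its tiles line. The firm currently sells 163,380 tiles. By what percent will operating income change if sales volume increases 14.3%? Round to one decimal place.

+26.6%

Contribution at this volume is 163,380 × £121.72 = £19,886,613.60.
Subtracting fixed costs: EBIT = £19,886,613.60 − £9,201,700 = £10,684,913.60.
Degree of operating leverage = £19,886,613.60 / £10,684,913.60 = 1.8612.
Operating income changes by 1.8612 × +14.3% = +26.6%.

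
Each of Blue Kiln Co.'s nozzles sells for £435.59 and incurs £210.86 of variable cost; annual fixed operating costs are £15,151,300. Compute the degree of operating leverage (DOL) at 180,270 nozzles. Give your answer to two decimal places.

Contribution at this volume is 180,270 × £224.73 = £40,512,077.10.
Operating income = contribution − fixed costs = £40,512,077.10 − £15,151,300 = £25,360,777.10.
Degree of operating leverage = £40,512,077.10 / £25,360,777.10 = 1.5974.

1.60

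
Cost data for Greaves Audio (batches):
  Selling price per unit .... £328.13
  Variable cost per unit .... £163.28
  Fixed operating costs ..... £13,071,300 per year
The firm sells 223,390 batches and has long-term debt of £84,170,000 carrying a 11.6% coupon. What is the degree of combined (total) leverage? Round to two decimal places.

Total contribution margin = 223,390 × £164.85 = £36,825,841.50.
Operating income = contribution − fixed costs = £36,825,841.50 − £13,071,300 = £23,754,541.50. Interest = £9,763,720.00, so EBIT − I = £13,990,821.50.
DCL = contribution ÷ (EBIT − I) = £36,825,841.50 ÷ £13,990,821.50 = 2.6321.

2.63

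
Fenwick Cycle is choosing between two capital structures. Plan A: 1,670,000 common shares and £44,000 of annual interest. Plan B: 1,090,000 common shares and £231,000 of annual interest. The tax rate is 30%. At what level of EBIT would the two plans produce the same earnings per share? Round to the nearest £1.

Set EPS_A = EPS_B: (EBIT − £44,000)(1 − 0.30) ÷ 1,670,000 = (EBIT − £231,000)(1 − 0.30) ÷ 1,090,000.
Cancelling (1 − t) and cross-multiplying: 1,090,000·(EBIT − 44,000) = 1,670,000·(EBIT − 231,000).
Solving, EBIT = (231,000·1,670,000 − 44,000·1,090,000) / (1,670,000 − 1,090,000) = 337,810,000,000 / 580,000 = 582,431.03.

£582,431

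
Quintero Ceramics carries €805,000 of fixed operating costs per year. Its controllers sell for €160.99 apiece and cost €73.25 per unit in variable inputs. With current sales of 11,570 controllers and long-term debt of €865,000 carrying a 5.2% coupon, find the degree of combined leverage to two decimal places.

Total contribution margin = 11,570 × €87.74 = €1,015,151.80.
Operating income = contribution − fixed costs = €1,015,151.80 − €805,000 = €210,151.80. Interest = €44,980.00.
DOL = €1,015,151.80 ÷ €210,151.80 = 4.8306; DFL = €210,151.80 ÷ €165,171.80 = 1.2723.
DCL = DOL × DFL = 4.8306 × 1.2723 = 6.1460.

6.15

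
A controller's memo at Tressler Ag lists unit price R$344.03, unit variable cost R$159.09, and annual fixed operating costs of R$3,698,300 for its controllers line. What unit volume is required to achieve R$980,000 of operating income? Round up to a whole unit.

25,297 controllers

Unit CM = price − variable cost = R$344.03 − R$159.09 = R$184.94.
Units = (FC + target) / CM = (R$3,698,300 + R$980,000) / R$184.94 = 25,296.31, so 25,297 controllers.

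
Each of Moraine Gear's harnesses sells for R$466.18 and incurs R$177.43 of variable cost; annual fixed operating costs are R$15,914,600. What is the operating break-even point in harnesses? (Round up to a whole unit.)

55,116 harnesses

Unit CM = price − variable cost = R$466.18 − R$177.43 = R$288.75.
Units to break even: R$15,914,600 ÷ R$288.75 = 55,115.50, rounded up to 55,116.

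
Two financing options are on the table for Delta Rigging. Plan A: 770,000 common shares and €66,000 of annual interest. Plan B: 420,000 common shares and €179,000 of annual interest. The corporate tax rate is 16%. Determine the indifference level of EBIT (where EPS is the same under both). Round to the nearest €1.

At indifference, (EBIT − 66,000)(1 − t)/770,000 = (EBIT − 179,000)(1 − t)/420,000.
Cancelling (1 − t) and cross-multiplying: 420,000·(EBIT − 66,000) = 770,000·(EBIT − 179,000).
Solving, EBIT = (179,000·770,000 − 66,000·420,000) / (770,000 − 420,000) = 110,110,000,000 / 350,000 = 314,600.00.

€314,600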